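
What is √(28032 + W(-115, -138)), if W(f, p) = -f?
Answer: √28147 ≈ 167.77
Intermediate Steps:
√(28032 + W(-115, -138)) = √(28032 - 1*(-115)) = √(28032 + 115) = √28147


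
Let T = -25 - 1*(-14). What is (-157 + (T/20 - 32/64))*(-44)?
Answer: 34771/5 ≈ 6954.2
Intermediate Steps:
T = -11 (T = -25 + 14 = -11)
(-157 + (T/20 - 32/64))*(-44) = (-157 + (-11/20 - 32/64))*(-44) = (-157 + (-11*1/20 - 32*1/64))*(-44) = (-157 + (-11/20 - 1/2))*(-44) = (-157 - 21/20)*(-44) = -3161/20*(-44) = 34771/5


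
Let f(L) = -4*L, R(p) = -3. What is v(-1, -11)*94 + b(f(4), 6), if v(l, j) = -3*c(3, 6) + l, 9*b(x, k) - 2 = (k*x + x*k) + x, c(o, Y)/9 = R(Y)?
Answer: 67474/9 ≈ 7497.1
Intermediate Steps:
c(o, Y) = -27 (c(o, Y) = 9*(-3) = -27)
b(x, k) = 2/9 + x/9 + 2*k*x/9 (b(x, k) = 2/9 + ((k*x + x*k) + x)/9 = 2/9 + ((k*x + k*x) + x)/9 = 2/9 + (2*k*x + x)/9 = 2/9 + (x + 2*k*x)/9 = 2/9 + (x/9 + 2*k*x/9) = 2/9 + x/9 + 2*k*x/9)
v(l, j) = 81 + l (v(l, j) = -3*(-27) + l = 81 + l)
v(-1, -11)*94 + b(f(4), 6) = (81 - 1)*94 + (2/9 + (-4*4)/9 + (2/9)*6*(-4*4)) = 80*94 + (2/9 + (⅑)*(-16) + (2/9)*6*(-16)) = 7520 + (2/9 - 16/9 - 64/3) = 7520 - 206/9 = 67474/9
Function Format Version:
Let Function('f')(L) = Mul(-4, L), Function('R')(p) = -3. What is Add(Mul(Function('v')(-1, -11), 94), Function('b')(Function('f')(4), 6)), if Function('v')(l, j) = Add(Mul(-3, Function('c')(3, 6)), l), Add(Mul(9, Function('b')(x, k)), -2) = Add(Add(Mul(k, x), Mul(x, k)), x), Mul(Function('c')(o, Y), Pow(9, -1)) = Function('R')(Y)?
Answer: Rational(67474, 9) ≈ 7497.1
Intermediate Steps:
Function('c')(o, Y) = -27 (Function('c')(o, Y) = Mul(9, -3) = -27)
Function('b')(x, k) = Add(Rational(2, 9), Mul(Rational(1, 9), x), Mul(Rational(2, 9), k, x)) (Function('b')(x, k) = Add(Rational(2, 9), Mul(Rational(1, 9), Add(Add(Mul(k, x), Mul(x, k)), x))) = Add(Rational(2, 9), Mul(Rational(1, 9), Add(Add(Mul(k, x), Mul(k, x)), x))) = Add(Rational(2, 9), Mul(Rational(1, 9), Add(Mul(2, k, x), x))) = Add(Rational(2, 9), Mul(Rational(1, 9), Add(x, Mul(2, k, x)))) = Add(Rational(2, 9), Add(Mul(Rational(1, 9), x), Mul(Rational(2, 9), k, x))) = Add(Rational(2, 9), Mul(Rational(1, 9), x), Mul(Rational(2, 9), k, x)))
Function('v')(l, j) = Add(81, l) (Function('v')(l, j) = Add(Mul(-3, -27), l) = Add(81, l))
Add(Mul(Function('v')(-1, -11), 94), Function('b')(Function('f')(4), 6)) = Add(Mul(Add(81, -1), 94), Add(Rational(2, 9), Mul(Rational(1, 9), Mul(-4, 4)), Mul(Rational(2, 9), 6, Mul(-4, 4)))) = Add(Mul(80, 94), Add(Rational(2, 9), Mul(Rational(1, 9), -16), Mul(Rational(2, 9), 6, -16))) = Add(7520, Add(Rational(2, 9), Rational(-16, 9), Rational(-64, 3))) = Add(7520, Rational(-206, 9)) = Rational(67474, 9)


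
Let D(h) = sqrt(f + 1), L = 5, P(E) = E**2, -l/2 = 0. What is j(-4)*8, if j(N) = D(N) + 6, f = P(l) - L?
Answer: 48 + 16*I ≈ 48.0 + 16.0*I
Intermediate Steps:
l = 0 (l = -2*0 = 0)
f = -5 (f = 0**2 - 1*5 = 0 - 5 = -5)
D(h) = 2*I (D(h) = sqrt(-5 + 1) = sqrt(-4) = 2*I)
j(N) = 6 + 2*I (j(N) = 2*I + 6 = 6 + 2*I)
j(-4)*8 = (6 + 2*I)*8 = 48 + 16*I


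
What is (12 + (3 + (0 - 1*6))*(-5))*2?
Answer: 54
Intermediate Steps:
(12 + (3 + (0 - 1*6))*(-5))*2 = (12 + (3 + (0 - 6))*(-5))*2 = (12 + (3 - 6)*(-5))*2 = (12 - 3*(-5))*2 = (12 + 15)*2 = 27*2 = 54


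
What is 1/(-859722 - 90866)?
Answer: -1/950588 ≈ -1.0520e-6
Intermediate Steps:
1/(-859722 - 90866) = 1/(-950588) = -1/950588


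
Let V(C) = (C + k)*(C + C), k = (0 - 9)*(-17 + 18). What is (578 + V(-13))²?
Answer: 1322500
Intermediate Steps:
k = -9 (k = -9*1 = -9)
V(C) = 2*C*(-9 + C) (V(C) = (C - 9)*(C + C) = (-9 + C)*(2*C) = 2*C*(-9 + C))
(578 + V(-13))² = (578 + 2*(-13)*(-9 - 13))² = (578 + 2*(-13)*(-22))² = (578 + 572)² = 1150² = 1322500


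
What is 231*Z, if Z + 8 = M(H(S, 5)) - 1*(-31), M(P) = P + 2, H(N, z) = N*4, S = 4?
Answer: 9471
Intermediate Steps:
H(N, z) = 4*N
M(P) = 2 + P
Z = 41 (Z = -8 + ((2 + 4*4) - 1*(-31)) = -8 + ((2 + 16) + 31) = -8 + (18 + 31) = -8 + 49 = 41)
231*Z = 231*41 = 9471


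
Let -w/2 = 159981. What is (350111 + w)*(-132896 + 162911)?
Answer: 904922235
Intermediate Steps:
w = -319962 (w = -2*159981 = -319962)
(350111 + w)*(-132896 + 162911) = (350111 - 319962)*(-132896 + 162911) = 30149*30015 = 904922235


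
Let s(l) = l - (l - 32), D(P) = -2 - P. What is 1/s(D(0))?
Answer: 1/32 ≈ 0.031250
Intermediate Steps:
s(l) = 32 (s(l) = l - (-32 + l) = l + (32 - l) = 32)
1/s(D(0)) = 1/32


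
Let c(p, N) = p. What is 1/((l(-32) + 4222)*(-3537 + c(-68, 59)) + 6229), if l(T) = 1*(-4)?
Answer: -1/15199661 ≈ -6.5791e-8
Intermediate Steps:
l(T) = -4
1/((l(-32) + 4222)*(-3537 + c(-68, 59)) + 6229) = 1/((-4 + 4222)*(-3537 - 68) + 6229) = 1/(4218*(-3605) + 6229) = 1/(-15205890 + 6229) = 1/(-15199661) = -1/15199661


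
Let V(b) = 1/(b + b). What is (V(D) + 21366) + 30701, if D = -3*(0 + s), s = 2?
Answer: 624803/12 ≈ 52067.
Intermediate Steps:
D = -6 (D = -3*(0 + 2) = -3*2 = -6)
V(b) = 1/(2*b)
(V(D) + 21366) + 30701 = ((½)/(-6) + 21366) + 30701 = ((½)*(-⅙) + 21366) + 30701 = (-1/12 + 21366) + 30701 = 256391/12 + 30701 = 624803/12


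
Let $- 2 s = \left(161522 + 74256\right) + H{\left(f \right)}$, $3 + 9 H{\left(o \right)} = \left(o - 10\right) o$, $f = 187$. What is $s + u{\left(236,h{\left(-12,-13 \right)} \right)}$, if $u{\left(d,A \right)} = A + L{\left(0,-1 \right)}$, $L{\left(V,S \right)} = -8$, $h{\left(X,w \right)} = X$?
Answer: $- \frac{359243}{3} \approx -1.1975 \cdot 10^{5}$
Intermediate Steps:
$u{\left(d,A \right)} = -8 + A$ ($u{\left(d,A \right)} = A - 8 = -8 + A$)
$H{\left(o \right)} = - \frac{1}{3} + \frac{o \left(-10 + o\right)}{9}$ ($H{\left(o \right)} = - \frac{1}{3} + \frac{\left(o - 10\right) o}{9} = - \frac{1}{3} + \frac{\left(-10 + o\right) o}{9} = - \frac{1}{3} + \frac{o \left(-10 + o\right)}{9}$)
$s = - \frac{359183}{3}$ ($s = - \frac{\left(161522 + 74256\right) - \left(\frac{1873}{9} - \frac{34969}{9}\right)}{2} = - \frac{235778 - - \frac{11032}{3}}{2} = - \frac{235778 + \frac{11032}{3}}{2} = \left(- \frac{1}{2}\right) \frac{718366}{3} = - \frac{359183}{3} \approx -1.1973 \cdot 10^{5}$)
$s + u{\left(236,h{\left(-12,-13 \right)} \right)} = - \frac{359183}{3} - 20 = - \frac{359243}{3}$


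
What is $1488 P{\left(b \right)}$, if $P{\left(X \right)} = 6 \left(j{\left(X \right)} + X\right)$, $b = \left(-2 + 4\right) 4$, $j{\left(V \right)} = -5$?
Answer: $26784$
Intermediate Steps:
$b = 8$ ($b = 2 \cdot 4 = 8$)
$P{\left(X \right)} = -30 + 6 X$ ($P{\left(X \right)} = 6 \left(-5 + X\right) = -30 + 6 X$)
$1488 P{\left(b \right)} = 1488 \left(-30 + 6 \cdot 8\right) = 1488 \left(-30 + 48\right) = 1488 \cdot 18 = 26784$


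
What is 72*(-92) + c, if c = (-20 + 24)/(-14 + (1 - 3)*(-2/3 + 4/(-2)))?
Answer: -86118/13 ≈ -6624.5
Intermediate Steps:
c = -6/13 (c = 4/(-14 - 2*(-2*1/3 + 4*(-1/2))) = 4/(-14 - 2*(-2/3 - 2)) = 4/(-14 - 2*(-8/3)) = 4/(-14 + 16/3) = 4/(-26/3) = 4*(-3/26) = -6/13 ≈ -0.46154)
72*(-92) + c = 72*(-92) - 6/13 = -6624 - 6/13 = -86118/13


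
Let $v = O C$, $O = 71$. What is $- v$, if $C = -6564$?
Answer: $466044$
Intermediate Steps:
$v = -466044$ ($v = 71 \left(-6564\right) = -466044$)
$- v = \left(-1\right) \left(-466044\right) = 466044$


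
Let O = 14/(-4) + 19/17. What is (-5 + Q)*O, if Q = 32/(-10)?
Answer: 3321/170 ≈ 19.535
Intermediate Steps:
Q = -16/5 (Q = 32*(-⅒) = -16/5 ≈ -3.2000)
O = -81/34 (O = 14*(-¼) + 19*(1/17) = -7/2 + 19/17 = -81/34 ≈ -2.3824)
(-5 + Q)*O = (-5 - 16/5)*(-81/34) = -41/5*(-81/34) = 3321/170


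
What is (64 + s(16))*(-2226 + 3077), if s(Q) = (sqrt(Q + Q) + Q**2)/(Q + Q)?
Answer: 61272 + 851*sqrt(2)/8 ≈ 61422.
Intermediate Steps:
s(Q) = (Q**2 + sqrt(2)*sqrt(Q))/(2*Q) (s(Q) = (sqrt(2*Q) + Q**2)/((2*Q)) = (sqrt(2)*sqrt(Q) + Q**2)*(1/(2*Q)) = (Q**2 + sqrt(2)*sqrt(Q))*(1/(2*Q)) = (Q**2 + sqrt(2)*sqrt(Q))/(2*Q))
(64 + s(16))*(-2226 + 3077) = (64 + ((1/2)*16 + sqrt(2)/(2*sqrt(16))))*(-2226 + 3077) = (64 + (8 + (1/2)*sqrt(2)*(1/4)))*851 = (64 + (8 + sqrt(2)/8))*851 = (72 + sqrt(2)/8)*851 = 61272 + 851*sqrt(2)/8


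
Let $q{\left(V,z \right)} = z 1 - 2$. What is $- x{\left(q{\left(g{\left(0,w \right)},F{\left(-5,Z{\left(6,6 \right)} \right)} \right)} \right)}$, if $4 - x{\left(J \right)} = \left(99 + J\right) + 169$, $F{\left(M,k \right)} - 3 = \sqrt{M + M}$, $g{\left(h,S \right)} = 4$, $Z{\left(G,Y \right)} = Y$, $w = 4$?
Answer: $265 + i \sqrt{10} \approx 265.0 + 3.1623 i$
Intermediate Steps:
$F{\left(M,k \right)} = 3 + \sqrt{2} \sqrt{M}$ ($F{\left(M,k \right)} = 3 + \sqrt{M + M} = 3 + \sqrt{2 M} = 3 + \sqrt{2} \sqrt{M}$)
$q{\left(V,z \right)} = -2 + z$ ($q{\left(V,z \right)} = z - 2 = -2 + z$)
$x{\left(J \right)} = -264 - J$ ($x{\left(J \right)} = 4 - \left(\left(99 + J\right) + 169\right) = 4 - \left(268 + J\right) = -264 - J$)
$- x{\left(q{\left(g{\left(0,w \right)},F{\left(-5,Z{\left(6,6 \right)} \right)} \right)} \right)} = - (-264 - \left(-2 + \left(3 + \sqrt{2} \sqrt{-5}\right)\right)) = - (-264 - \left(-2 + \left(3 + \sqrt{2} i \sqrt{5}\right)\right)) = - (-264 - \left(-2 + \left(3 + i \sqrt{10}\right)\right)) = - (-264 - \left(1 + i \sqrt{10}\right)) = - (-265 - i \sqrt{10}) = 265 + i \sqrt{10}$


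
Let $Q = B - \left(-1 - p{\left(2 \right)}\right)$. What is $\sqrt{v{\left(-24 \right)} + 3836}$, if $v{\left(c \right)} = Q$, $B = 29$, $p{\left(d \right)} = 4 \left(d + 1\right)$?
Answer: $\sqrt{3878} \approx 62.274$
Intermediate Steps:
$p{\left(d \right)} = 4 + 4 d$ ($p{\left(d \right)} = 4 \left(1 + d\right) = 4 + 4 d$)
$Q = 42$ ($Q = 29 - \left(-1 - \left(4 + 4 \cdot 2\right)\right) = 29 - \left(-1 - \left(4 + 8\right)\right) = 29 - \left(-1 - 12\right) = 29 - -13 = 29 + 13 = 42$)
$v{\left(c \right)} = 42$
$\sqrt{v{\left(-24 \right)} + 3836} = \sqrt{42 + 3836} = \sqrt{3878}$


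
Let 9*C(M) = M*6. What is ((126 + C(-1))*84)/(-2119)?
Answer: -10528/2119 ≈ -4.9684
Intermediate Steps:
C(M) = 2*M/3 (C(M) = (M*6)/9 = (6*M)/9 = 2*M/3)
((126 + C(-1))*84)/(-2119) = ((126 + (⅔)*(-1))*84)/(-2119) = ((126 - ⅔)*84)*(-1/2119) = ((376/3)*84)*(-1/2119) = 10528*(-1/2119) = -10528/2119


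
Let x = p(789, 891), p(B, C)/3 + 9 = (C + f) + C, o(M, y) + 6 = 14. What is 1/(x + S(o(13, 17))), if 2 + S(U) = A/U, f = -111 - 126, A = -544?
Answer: 1/4538 ≈ 0.00022036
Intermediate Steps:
o(M, y) = 8 (o(M, y) = -6 + 14 = 8)
f = -237
p(B, C) = -738 + 6*C (p(B, C) = -27 + 3*((C - 237) + C) = -27 + 3*((-237 + C) + C) = -27 + 3*(-237 + 2*C) = -27 + (-711 + 6*C) = -738 + 6*C)
x = 4608 (x = -738 + 6*891 = -738 + 5346 = 4608)
S(U) = -2 - 544/U
1/(x + S(o(13, 17))) = 1/(4608 + (-2 - 544/8)) = 1/(4608 + (-2 - 544*1/8)) = 1/(4608 + (-2 - 68)) = 1/(4608 - 70) = 1/4538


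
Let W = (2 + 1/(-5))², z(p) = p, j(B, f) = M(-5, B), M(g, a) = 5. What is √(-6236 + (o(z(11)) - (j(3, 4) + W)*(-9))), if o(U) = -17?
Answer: I*√154471/5 ≈ 78.606*I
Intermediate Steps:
j(B, f) = 5
W = 81/25 (W = (2 - ⅕)² = (9/5)² = 81/25 ≈ 3.2400)
√(-6236 + (o(z(11)) - (j(3, 4) + W)*(-9))) = √(-6236 + (-17 - (5 + 81/25)*(-9))) = √(-6236 + (-17 - 206*(-9)/25)) = √(-6236 + (-17 - 1*(-1854/25))) = √(-6236 + (-17 + 1854/25)) = √(-6236 + 1429/25) = √(-154471/25) = I*√154471/5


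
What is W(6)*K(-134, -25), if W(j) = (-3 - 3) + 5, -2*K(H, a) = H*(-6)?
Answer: 402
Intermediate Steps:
K(H, a) = 3*H (K(H, a) = -H*(-6)/2 = -(-3)*H = 3*H)
W(j) = -1 (W(j) = -6 + 5 = -1)
W(6)*K(-134, -25) = -3*(-134) = -1*(-402) = 402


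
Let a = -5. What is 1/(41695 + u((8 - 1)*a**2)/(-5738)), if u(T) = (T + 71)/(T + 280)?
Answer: 1305395/54428444402 ≈ 2.3984e-5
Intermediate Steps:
u(T) = (71 + T)/(280 + T)
1/(41695 + u((8 - 1)*a**2)/(-5738)) = 1/(41695 + ((71 + (8 - 1)*(-5)**2)/(280 + (8 - 1)*(-5)**2))/(-5738)) = 1/(41695 + ((71 + 7*25)/(280 + 7*25))*(-1/5738)) = 1/(41695 + ((71 + 175)/(280 + 175))*(-1/5738)) = 1/(41695 + (246/455)*(-1/5738)) = 1/(41695 - 123/1305395) = 1/(54428444402/1305395) = 1305395/54428444402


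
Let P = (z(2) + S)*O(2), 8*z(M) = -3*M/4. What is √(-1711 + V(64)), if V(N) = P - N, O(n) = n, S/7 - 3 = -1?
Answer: I*√27958/4 ≈ 41.802*I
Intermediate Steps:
z(M) = -3*M/32 (z(M) = (-3*M/4)/8 = -3*M/32)
S = 14 (S = 21 + 7*(-1) = 21 - 7 = 14)
P = 221/8 (P = (-3/32*2 + 14)*2 = (-3/16 + 14)*2 = (221/16)*2 = 221/8 ≈ 27.625)
V(N) = 221/8 - N
√(-1711 + V(64)) = √(-1711 + (221/8 - 1*64)) = √(-1711 + (221/8 - 64)) = √(-1711 - 291/8) = √(-13979/8) = I*√27958/4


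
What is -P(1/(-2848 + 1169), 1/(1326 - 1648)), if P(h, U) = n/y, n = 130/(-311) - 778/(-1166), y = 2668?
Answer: -45189/483743084 ≈ -9.3415e-5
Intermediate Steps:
n = 45189/181313 (n = 130*(-1/311) - 778*(-1/1166) = -130/311 + 389/583 = 45189/181313 ≈ 0.24923)
P(h, U) = 45189/483743084 (P(h, U) = (45189/181313)/2668 = (45189/181313)*(1/2668) = 45189/483743084)
-P(1/(-2848 + 1169), 1/(1326 - 1648)) = -1*45189/483743084 = -45189/483743084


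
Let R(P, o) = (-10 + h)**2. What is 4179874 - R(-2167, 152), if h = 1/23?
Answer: 2211100905/529 ≈ 4.1798e+6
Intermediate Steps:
h = 1/23 ≈ 0.043478
R(P, o) = 52441/529 (R(P, o) = (-10 + 1/23)**2 = (-229/23)**2 = 52441/529)
4179874 - R(-2167, 152) = 4179874 - 1*52441/529 = 4179874 - 52441/529 = 2211100905/529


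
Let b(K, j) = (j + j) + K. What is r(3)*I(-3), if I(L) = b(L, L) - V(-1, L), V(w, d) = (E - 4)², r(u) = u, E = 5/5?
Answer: -54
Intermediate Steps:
E = 1 (E = 5*(⅕) = 1)
V(w, d) = 9 (V(w, d) = (1 - 4)² = (-3)² = 9)
b(K, j) = K + 2*j (b(K, j) = 2*j + K = K + 2*j)
I(L) = -9 + 3*L (I(L) = (L + 2*L) - 1*9 = 3*L - 9 = -9 + 3*L)
r(3)*I(-3) = 3*(-9 + 3*(-3)) = 3*(-9 - 9) = 3*(-18) = -54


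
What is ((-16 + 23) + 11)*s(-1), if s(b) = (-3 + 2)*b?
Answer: 18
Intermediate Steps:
s(b) = -b
((-16 + 23) + 11)*s(-1) = ((-16 + 23) + 11)*(-1*(-1)) = (7 + 11)*1 = 18*1 = 18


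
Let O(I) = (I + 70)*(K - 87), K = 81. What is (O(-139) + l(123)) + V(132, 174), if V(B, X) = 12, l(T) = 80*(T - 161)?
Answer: -2614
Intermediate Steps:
l(T) = -12880 + 80*T (l(T) = 80*(-161 + T) = -12880 + 80*T)
O(I) = -420 - 6*I (O(I) = (I + 70)*(81 - 87) = (70 + I)*(-6) = -420 - 6*I)
(O(-139) + l(123)) + V(132, 174) = ((-420 - 6*(-139)) + (-12880 + 80*123)) + 12 = ((-420 + 834) + (-12880 + 9840)) + 12 = (414 - 3040) + 12 = -2626 + 12 = -2614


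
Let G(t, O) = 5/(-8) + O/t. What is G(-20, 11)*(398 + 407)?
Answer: -7567/8 ≈ -945.88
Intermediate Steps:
G(t, O) = -5/8 + O/t (G(t, O) = 5*(-1/8) + O/t = -5/8 + O/t)
G(-20, 11)*(398 + 407) = (-5/8 + 11/(-20))*(398 + 407) = (-5/8 + 11*(-1/20))*805 = (-5/8 - 11/20)*805 = -47/40*805 = -7567/8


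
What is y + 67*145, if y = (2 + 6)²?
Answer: 9779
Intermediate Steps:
y = 64 (y = 8² = 64)
y + 67*145 = 64 + 67*145 = 64 + 9715 = 9779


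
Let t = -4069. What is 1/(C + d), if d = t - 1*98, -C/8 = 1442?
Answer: -1/15703 ≈ -6.3682e-5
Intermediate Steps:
C = -11536 (C = -8*1442 = -11536)
d = -4167 (d = -4069 - 1*98 = -4069 - 98 = -4167)
1/(C + d) = 1/(-11536 - 4167) = 1/(-15703) = -1/15703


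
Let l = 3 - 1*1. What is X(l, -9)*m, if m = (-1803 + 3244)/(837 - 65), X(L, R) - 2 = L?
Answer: 1441/193 ≈ 7.4663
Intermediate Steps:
l = 2 (l = 3 - 1 = 2)
X(L, R) = 2 + L
m = 1441/772 ≈ 1.8666
X(l, -9)*m = (2 + 2)*(1441/772) = 4*(1441/772) = 1441/193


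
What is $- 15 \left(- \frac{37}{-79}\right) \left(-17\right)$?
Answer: $\frac{9435}{79} \approx 119.43$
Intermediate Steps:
$- 15 \left(- \frac{37}{-79}\right) \left(-17\right) = - 15 \left(\left(-37\right) \left(- \frac{1}{79}\right)\right) \left(-17\right) = \left(-15\right) \frac{37}{79} \left(-17\right) = \left(- \frac{555}{79}\right) \left(-17\right) = \frac{9435}{79}$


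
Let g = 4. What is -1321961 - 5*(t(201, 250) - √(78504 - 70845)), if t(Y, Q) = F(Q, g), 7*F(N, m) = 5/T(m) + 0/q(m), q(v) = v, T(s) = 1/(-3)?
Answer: -9253652/7 + 15*√851 ≈ -1.3215e+6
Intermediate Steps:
T(s) = -⅓
F(N, m) = -15/7 (F(N, m) = (5/(-⅓) + 0/m)/7 = (5*(-3) + 0)/7 = (-15 + 0)/7 = (⅐)*(-15) = -15/7)
t(Y, Q) = -15/7
-1321961 - 5*(t(201, 250) - √(78504 - 70845)) = -1321961 - 5*(-15/7 - √(78504 - 70845)) = -1321961 - 5*(-15/7 - √7659) = -1321961 - 5*(-15/7 - 3*√851) = -1321961 + (75/7 + 15*√851) = -9253652/7 + 15*√851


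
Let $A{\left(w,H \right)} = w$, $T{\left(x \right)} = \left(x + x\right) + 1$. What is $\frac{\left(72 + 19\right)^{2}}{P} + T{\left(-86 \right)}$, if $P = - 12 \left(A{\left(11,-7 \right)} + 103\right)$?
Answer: $- \frac{242209}{1368} \approx -177.05$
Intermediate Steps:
$T{\left(x \right)} = 1 + 2 x$ ($T{\left(x \right)} = 2 x + 1 = 1 + 2 x$)
$P = -1368$ ($P = - 12 \left(11 + 103\right) = \left(-12\right) 114 = -1368$)
$\frac{\left(72 + 19\right)^{2}}{P} + T{\left(-86 \right)} = \frac{\left(72 + 19\right)^{2}}{-1368} + \left(1 + 2 \left(-86\right)\right) = 91^{2} \left(- \frac{1}{1368}\right) + \left(1 - 172\right) = 8281 \left(- \frac{1}{1368}\right) - 171 = - \frac{8281}{1368} - 171 = - \frac{242209}{1368}$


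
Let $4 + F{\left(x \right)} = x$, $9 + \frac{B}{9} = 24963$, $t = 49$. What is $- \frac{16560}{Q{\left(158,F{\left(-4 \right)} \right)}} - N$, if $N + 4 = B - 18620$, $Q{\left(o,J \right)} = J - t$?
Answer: $- \frac{3907758}{19} \approx -2.0567 \cdot 10^{5}$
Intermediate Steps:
$B = 224586$ ($B = -81 + 9 \cdot 24963 = -81 + 224667 = 224586$)
$F{\left(x \right)} = -4 + x$
$Q{\left(o,J \right)} = -49 + J$ ($Q{\left(o,J \right)} = J - 49 = -49 + J$)
$N = 205962$ ($N = -4 + \left(224586 - 18620\right) = -4 + 205966 = 205962$)
$- \frac{16560}{Q{\left(158,F{\left(-4 \right)} \right)}} - N = - \frac{16560}{-49 - 8} - 205962 = - \frac{16560}{-57} - 205962 = \left(-16560\right) \left(- \frac{1}{57}\right) - 205962 = \frac{5520}{19} - 205962 = - \frac{3907758}{19}$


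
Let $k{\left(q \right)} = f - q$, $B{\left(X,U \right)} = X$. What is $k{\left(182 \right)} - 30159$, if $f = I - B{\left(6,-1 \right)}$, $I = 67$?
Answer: $-30280$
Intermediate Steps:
$f = 61$ ($f = 67 - 6 = 61$)
$k{\left(q \right)} = 61 - q$
$k{\left(182 \right)} - 30159 = \left(61 - 182\right) - 30159 = -121 - 30159 = -30280$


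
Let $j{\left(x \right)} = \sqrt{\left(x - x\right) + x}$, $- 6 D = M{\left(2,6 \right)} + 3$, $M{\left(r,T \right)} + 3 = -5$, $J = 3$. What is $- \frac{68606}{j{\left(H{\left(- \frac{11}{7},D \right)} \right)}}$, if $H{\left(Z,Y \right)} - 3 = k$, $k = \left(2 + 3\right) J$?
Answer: $- \frac{34303 \sqrt{2}}{3} \approx -16171.0$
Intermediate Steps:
$M{\left(r,T \right)} = -8$ ($M{\left(r,T \right)} = -3 - 5 = -8$)
$D = \frac{5}{6}$ ($D = - \frac{-8 + 3}{6} = \left(- \frac{1}{6}\right) \left(-5\right) = \frac{5}{6} \approx 0.83333$)
$k = 15$ ($k = \left(2 + 3\right) 3 = 5 \cdot 3 = 15$)
$H{\left(Z,Y \right)} = 18$ ($H{\left(Z,Y \right)} = 3 + 15 = 18$)
$j{\left(x \right)} = \sqrt{x}$ ($j{\left(x \right)} = \sqrt{0 + x} = \sqrt{x}$)
$- \frac{68606}{j{\left(H{\left(- \frac{11}{7},D \right)} \right)}} = - \frac{68606}{\sqrt{18}} = - \frac{68606}{3 \sqrt{2}} = - 68606 \frac{\sqrt{2}}{6} = - \frac{34303 \sqrt{2}}{3}$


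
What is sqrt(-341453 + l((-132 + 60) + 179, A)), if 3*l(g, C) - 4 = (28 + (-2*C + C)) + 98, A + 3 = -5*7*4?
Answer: I*sqrt(341362) ≈ 584.26*I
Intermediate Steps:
A = -143 (A = -3 - 5*7*4 = -3 - 35*4 = -3 - 140 = -143)
l(g, C) = 130/3 - C/3 (l(g, C) = 4/3 + ((28 + (-2*C + C)) + 98)/3 = 4/3 + ((28 - C) + 98)/3 = 4/3 + (126 - C)/3 = 4/3 + (42 - C/3) = 130/3 - C/3)
sqrt(-341453 + l((-132 + 60) + 179, A)) = sqrt(-341453 + (130/3 - 1/3*(-143))) = sqrt(-341453 + (130/3 + 143/3)) = sqrt(-341453 + 91) = sqrt(-341362) = I*sqrt(341362)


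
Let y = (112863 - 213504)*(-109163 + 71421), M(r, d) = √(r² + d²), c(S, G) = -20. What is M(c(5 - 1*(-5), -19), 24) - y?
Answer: -3798392622 + 4*√61 ≈ -3.7984e+9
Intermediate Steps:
M(r, d) = √(d² + r²)
y = 3798392622 (y = -100641*(-37742) = 3798392622)
M(c(5 - 1*(-5), -19), 24) - y = √(24² + (-20)²) - 1*3798392622 = √(576 + 400) - 3798392622 = √976 - 3798392622 = 4*√61 - 3798392622 = -3798392622 + 4*√61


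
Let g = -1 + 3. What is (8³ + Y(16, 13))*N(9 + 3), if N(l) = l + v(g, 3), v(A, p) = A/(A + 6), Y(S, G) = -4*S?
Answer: 5488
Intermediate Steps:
g = 2
v(A, p) = A/(6 + A)
N(l) = ¼ + l (N(l) = l + 2/(6 + 2) = l + 2/8 = l + 2*(⅛) = l + ¼ = ¼ + l)
(8³ + Y(16, 13))*N(9 + 3) = (8³ - 4*16)*(¼ + (9 + 3)) = (512 - 64)*(¼ + 12) = 448*(49/4) = 5488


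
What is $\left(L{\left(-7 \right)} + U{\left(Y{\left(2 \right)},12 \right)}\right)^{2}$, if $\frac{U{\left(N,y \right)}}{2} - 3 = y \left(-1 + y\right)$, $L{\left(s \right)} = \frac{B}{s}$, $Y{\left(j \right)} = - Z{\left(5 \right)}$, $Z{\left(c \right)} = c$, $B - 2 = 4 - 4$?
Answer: $\frac{3564544}{49} \approx 72746.0$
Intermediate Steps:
$B = 2$ ($B = 2 + \left(4 - 4\right) = 2 + 0 = 2$)
$Y{\left(j \right)} = -5$ ($Y{\left(j \right)} = \left(-1\right) 5 = -5$)
$L{\left(s \right)} = \frac{2}{s}$
$U{\left(N,y \right)} = 6 + 2 y \left(-1 + y\right)$
$\left(L{\left(-7 \right)} + U{\left(Y{\left(2 \right)},12 \right)}\right)^{2} = \left(\frac{2}{-7} + \left(6 - 24 + 2 \cdot 12^{2}\right)\right)^{2} = \left(2 \left(- \frac{1}{7}\right) + \left(6 - 24 + 2 \cdot 144\right)\right)^{2} = \left(- \frac{2}{7} + \left(6 - 24 + 288\right)\right)^{2} = \left(- \frac{2}{7} + 270\right)^{2} = \left(\frac{1888}{7}\right)^{2} = \frac{3564544}{49}$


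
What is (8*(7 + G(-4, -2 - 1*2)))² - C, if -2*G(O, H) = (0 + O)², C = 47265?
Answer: -47201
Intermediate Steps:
G(O, H) = -O²/2 (G(O, H) = -(0 + O)²/2 = -O²/2)
(8*(7 + G(-4, -2 - 1*2)))² - C = (8*(7 - ½*(-4)²))² - 1*47265 = (8*(7 - ½*16))² - 47265 = (8*(7 - 8))² - 47265 = (8*(-1))² - 47265 = (-8)² - 47265 = 64 - 47265 = -47201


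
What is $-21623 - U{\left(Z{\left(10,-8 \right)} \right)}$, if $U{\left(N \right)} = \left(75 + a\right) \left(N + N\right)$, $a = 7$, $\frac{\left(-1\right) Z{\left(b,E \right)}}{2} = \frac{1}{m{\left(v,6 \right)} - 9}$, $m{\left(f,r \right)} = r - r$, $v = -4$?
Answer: $- \frac{194935}{9} \approx -21659.0$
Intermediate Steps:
$m{\left(f,r \right)} = 0$
$Z{\left(b,E \right)} = \frac{2}{9}$ ($Z{\left(b,E \right)} = - \frac{2}{0 - 9} = - \frac{2}{-9} = \left(-2\right) \left(- \frac{1}{9}\right) = \frac{2}{9}$)
$U{\left(N \right)} = 164 N$ ($U{\left(N \right)} = \left(75 + 7\right) \left(N + N\right) = 82 \cdot 2 N = 164 N$)
$-21623 - U{\left(Z{\left(10,-8 \right)} \right)} = -21623 - 164 \cdot \frac{2}{9} = -21623 - \frac{328}{9} = - \frac{194935}{9}$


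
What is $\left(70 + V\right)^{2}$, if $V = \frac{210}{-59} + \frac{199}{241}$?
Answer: $\frac{914817644521}{202179961} \approx 4524.8$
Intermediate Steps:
$V = - \frac{38869}{14219}$ ($V = 210 \left(- \frac{1}{59}\right) + 199 \cdot \frac{1}{241} = - \frac{210}{59} + \frac{199}{241} = - \frac{38869}{14219} \approx -2.7336$)
$\left(70 + V\right)^{2} = \left(70 - \frac{38869}{14219}\right)^{2} = \left(\frac{956461}{14219}\right)^{2} = \frac{914817644521}{202179961}$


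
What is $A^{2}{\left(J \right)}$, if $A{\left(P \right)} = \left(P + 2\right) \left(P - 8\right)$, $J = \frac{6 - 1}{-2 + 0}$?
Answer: $\frac{441}{16} \approx 27.563$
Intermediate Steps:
$J = - \frac{5}{2}$ ($J = \frac{5}{-2} = 5 \left(- \frac{1}{2}\right) = - \frac{5}{2} \approx -2.5$)
$A{\left(P \right)} = \left(-8 + P\right) \left(2 + P\right)$ ($A{\left(P \right)} = \left(2 + P\right) \left(-8 + P\right) = \left(-8 + P\right) \left(2 + P\right)$)
$A^{2}{\left(J \right)} = \left(-16 + \left(- \frac{5}{2}\right)^{2} - -15\right)^{2} = \left(-16 + \frac{25}{4} + 15\right)^{2} = \left(\frac{21}{4}\right)^{2} = \frac{441}{16}$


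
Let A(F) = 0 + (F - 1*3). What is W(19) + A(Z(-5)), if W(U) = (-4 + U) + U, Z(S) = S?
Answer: 26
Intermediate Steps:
A(F) = -3 + F (A(F) = 0 + (F - 3) = 0 + (-3 + F) = -3 + F)
W(U) = -4 + 2*U
W(19) + A(Z(-5)) = (-4 + 2*19) + (-3 - 5) = (-4 + 38) - 8 = 34 - 8 = 26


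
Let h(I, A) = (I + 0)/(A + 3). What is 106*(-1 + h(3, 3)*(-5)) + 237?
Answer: -134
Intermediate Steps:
h(I, A) = I/(3 + A)
106*(-1 + h(3, 3)*(-5)) + 237 = 106*(-1 + (3/(3 + 3))*(-5)) + 237 = 106*(-1 + (3/6)*(-5)) + 237 = 106*(-1 + (3*(⅙))*(-5)) + 237 = 106*(-1 + (½)*(-5)) + 237 = 106*(-1 - 5/2) + 237 = 106*(-7/2) + 237 = -371 + 237 = -134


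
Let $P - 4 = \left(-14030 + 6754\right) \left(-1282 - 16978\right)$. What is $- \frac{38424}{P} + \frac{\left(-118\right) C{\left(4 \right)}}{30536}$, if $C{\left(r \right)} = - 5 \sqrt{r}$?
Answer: $\frac{3241691797}{84520953198} \approx 0.038354$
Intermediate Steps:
$P = 132859764$ ($P = 4 + \left(-14030 + 6754\right) \left(-1282 - 16978\right) = 4 - -132859760 = 4 + 132859760 = 132859764$)
$- \frac{38424}{P} + \frac{\left(-118\right) C{\left(4 \right)}}{30536} = - \frac{38424}{132859764} + \frac{\left(-118\right) \left(- 5 \sqrt{4}\right)}{30536} = \left(-38424\right) \frac{1}{132859764} + - 118 \left(\left(-5\right) 2\right) \frac{1}{30536} = - \frac{3202}{11071647} + \left(-118\right) \left(-10\right) \frac{1}{30536} = - \frac{3202}{11071647} + 1180 \cdot \frac{1}{30536} = - \frac{3202}{11071647} + \frac{295}{7634} = \frac{3241691797}{84520953198}$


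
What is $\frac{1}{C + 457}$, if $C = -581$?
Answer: $- \frac{1}{124} \approx -0.0080645$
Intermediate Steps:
$\frac{1}{C + 457} = \frac{1}{-581 + 457} = \frac{1}{-124} = - \frac{1}{124}$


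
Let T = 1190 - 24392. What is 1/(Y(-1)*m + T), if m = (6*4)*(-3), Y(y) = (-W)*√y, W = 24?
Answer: -1289/30073266 - 16*I/5012211 ≈ -4.2862e-5 - 3.1922e-6*I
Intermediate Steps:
Y(y) = -24*√y (Y(y) = (-1*24)*√y = -24*√y)
m = -72 (m = 24*(-3) = -72)
T = -23202
1/(Y(-1)*m + T) = 1/(-24*I*(-72) - 23202) = 1/(1728*I - 23202) = 1/(-23202 + 1728*I) = (-23202 - 1728*I)/541318788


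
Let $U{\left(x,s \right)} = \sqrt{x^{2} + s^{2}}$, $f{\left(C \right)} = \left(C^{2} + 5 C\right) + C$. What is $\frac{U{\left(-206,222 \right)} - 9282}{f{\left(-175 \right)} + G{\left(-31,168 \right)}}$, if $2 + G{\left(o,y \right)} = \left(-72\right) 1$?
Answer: $- \frac{9282}{29501} + \frac{2 \sqrt{22930}}{29501} \approx -0.30437$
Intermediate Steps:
$G{\left(o,y \right)} = -74$ ($G{\left(o,y \right)} = -2 - 72 = -74$)
$f{\left(C \right)} = C^{2} + 6 C$
$U{\left(x,s \right)} = \sqrt{s^{2} + x^{2}}$
$\frac{U{\left(-206,222 \right)} - 9282}{f{\left(-175 \right)} + G{\left(-31,168 \right)}} = \frac{\sqrt{222^{2} + \left(-206\right)^{2}} - 9282}{- 175 \left(6 - 175\right) - 74} = \frac{\sqrt{49284 + 42436} - 9282}{\left(-175\right) \left(-169\right) - 74} = \frac{\sqrt{91720} - 9282}{29575 - 74} = \frac{2 \sqrt{22930} - 9282}{29501} = \left(-9282 + 2 \sqrt{22930}\right) \frac{1}{29501} = - \frac{9282}{29501} + \frac{2 \sqrt{22930}}{29501}$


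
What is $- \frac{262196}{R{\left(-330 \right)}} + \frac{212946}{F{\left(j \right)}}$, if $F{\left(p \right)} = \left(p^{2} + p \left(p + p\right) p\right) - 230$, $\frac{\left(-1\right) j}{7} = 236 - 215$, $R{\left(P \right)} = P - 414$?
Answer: $\frac{414994832227}{1177690062} \approx 352.38$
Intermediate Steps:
$R{\left(P \right)} = -414 + P$
$j = -147$ ($j = - 7 \left(236 - 215\right) = \left(-7\right) 21 = -147$)
$F{\left(p \right)} = -230 + p^{2} + 2 p^{3}$ ($F{\left(p \right)} = \left(p^{2} + p 2 p p\right) - 230 = \left(p^{2} + 2 p^{2} p\right) - 230 = \left(p^{2} + 2 p^{3}\right) - 230 = -230 + p^{2} + 2 p^{3}$)
$- \frac{262196}{R{\left(-330 \right)}} + \frac{212946}{F{\left(j \right)}} = - \frac{262196}{-414 - 330} + \frac{212946}{-230 + \left(-147\right)^{2} + 2 \left(-147\right)^{3}} = - \frac{262196}{-744} + \frac{212946}{-230 + 21609 + 2 \left(-3176523\right)} = \left(-262196\right) \left(- \frac{1}{744}\right) + \frac{212946}{-230 + 21609 - 6353046} = \frac{65549}{186} + \frac{212946}{-6331667} = \frac{65549}{186} + 212946 \left(- \frac{1}{6331667}\right) = \frac{65549}{186} - \frac{212946}{6331667} = \frac{414994832227}{1177690062}$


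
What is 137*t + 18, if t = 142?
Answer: 19472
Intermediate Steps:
137*t + 18 = 137*142 + 18 = 19454 + 18 = 19472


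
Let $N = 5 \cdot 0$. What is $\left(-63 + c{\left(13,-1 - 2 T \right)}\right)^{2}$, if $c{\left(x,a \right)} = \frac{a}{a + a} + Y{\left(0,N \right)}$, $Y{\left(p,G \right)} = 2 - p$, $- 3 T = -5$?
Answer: $\frac{14641}{4} \approx 3660.3$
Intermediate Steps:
$T = \frac{5}{3}$ ($T = \left(- \frac{1}{3}\right) \left(-5\right) = \frac{5}{3} \approx 1.6667$)
$N = 0$
$c{\left(x,a \right)} = \frac{5}{2}$ ($c{\left(x,a \right)} = \frac{a}{a + a} + \left(2 - 0\right) = \frac{a}{2 a} + \left(2 + 0\right) = \frac{1}{2 a} a + 2 = \frac{1}{2} + 2 = \frac{5}{2}$)
$\left(-63 + c{\left(13,-1 - 2 T \right)}\right)^{2} = \left(-63 + \frac{5}{2}\right)^{2} = \left(- \frac{121}{2}\right)^{2} = \frac{14641}{4}$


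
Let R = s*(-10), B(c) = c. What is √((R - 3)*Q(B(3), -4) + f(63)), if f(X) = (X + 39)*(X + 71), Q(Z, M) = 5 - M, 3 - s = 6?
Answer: √13911 ≈ 117.94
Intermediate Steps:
s = -3 (s = 3 - 1*6 = 3 - 6 = -3)
R = 30 (R = -3*(-10) = 30)
f(X) = (39 + X)*(71 + X)
√((R - 3)*Q(B(3), -4) + f(63)) = √((30 - 3)*(5 - 1*(-4)) + (2769 + 63² + 110*63)) = √(27*(5 + 4) + (2769 + 3969 + 6930)) = √(27*9 + 13668) = √(243 + 13668) = √13911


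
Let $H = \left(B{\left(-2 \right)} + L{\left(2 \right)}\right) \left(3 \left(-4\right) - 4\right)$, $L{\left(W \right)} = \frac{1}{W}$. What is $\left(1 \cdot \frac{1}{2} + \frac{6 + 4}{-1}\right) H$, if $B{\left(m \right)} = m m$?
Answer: $684$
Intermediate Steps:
$B{\left(m \right)} = m^{2}$
$H = -72$ ($H = \left(\left(-2\right)^{2} + \frac{1}{2}\right) \left(3 \left(-4\right) - 4\right) = \left(4 + \frac{1}{2}\right) \left(-12 - 4\right) = \frac{9}{2} \left(-16\right) = -72$)
$\left(1 \cdot \frac{1}{2} + \frac{6 + 4}{-1}\right) H = \left(1 \cdot \frac{1}{2} + \frac{6 + 4}{-1}\right) \left(-72\right) = \left(1 \cdot \frac{1}{2} + 10 \left(-1\right)\right) \left(-72\right) = \left(\frac{1}{2} - 10\right) \left(-72\right) = \left(- \frac{19}{2}\right) \left(-72\right) = 684$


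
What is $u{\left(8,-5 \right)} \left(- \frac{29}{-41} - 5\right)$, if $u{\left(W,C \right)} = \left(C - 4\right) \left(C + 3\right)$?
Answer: $- \frac{3168}{41} \approx -77.268$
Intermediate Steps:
$u{\left(W,C \right)} = \left(-4 + C\right) \left(3 + C\right)$
$u{\left(8,-5 \right)} \left(- \frac{29}{-41} - 5\right) = \left(-12 + \left(-5\right)^{2} - -5\right) \left(- \frac{29}{-41} - 5\right) = \left(-12 + 25 + 5\right) \left(\left(-29\right) \left(- \frac{1}{41}\right) - 5\right) = 18 \left(\frac{29}{41} - 5\right) = 18 \left(- \frac{176}{41}\right) = - \frac{3168}{41}$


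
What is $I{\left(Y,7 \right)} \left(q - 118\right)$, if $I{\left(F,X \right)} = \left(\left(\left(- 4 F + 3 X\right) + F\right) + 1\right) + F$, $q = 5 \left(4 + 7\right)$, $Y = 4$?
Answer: $-882$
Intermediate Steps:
$q = 55$ ($q = 5 \cdot 11 = 55$)
$I{\left(F,X \right)} = 1 - 2 F + 3 X$ ($I{\left(F,X \right)} = \left(\left(- 3 F + 3 X\right) + 1\right) + F = \left(1 - 3 F + 3 X\right) + F = 1 - 2 F + 3 X$)
$I{\left(Y,7 \right)} \left(q - 118\right) = \left(1 - 8 + 3 \cdot 7\right) \left(55 - 118\right) = \left(1 - 8 + 21\right) \left(-63\right) = 14 \left(-63\right) = -882$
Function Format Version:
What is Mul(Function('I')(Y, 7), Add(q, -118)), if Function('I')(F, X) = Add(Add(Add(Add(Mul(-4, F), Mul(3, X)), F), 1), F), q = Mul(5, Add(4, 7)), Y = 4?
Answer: -882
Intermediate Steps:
q = 55 (q = Mul(5, 11) = 55)
Function('I')(F, X) = Add(1, Mul(-2, F), Mul(3, X)) (Function('I')(F, X) = Add(Add(Add(Mul(-3, F), Mul(3, X)), 1), F) = Add(Add(1, Mul(-3, F), Mul(3, X)), F) = Add(1, Mul(-2, F), Mul(3, X)))
Mul(Function('I')(Y, 7), Add(q, -118)) = Mul(Add(1, Mul(-2, 4), Mul(3, 7)), Add(55, -118)) = Mul(Add(1, -8, 21), -63) = Mul(14, -63) = -882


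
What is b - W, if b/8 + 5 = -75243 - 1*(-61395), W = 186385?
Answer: -297209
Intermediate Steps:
b = -110824 (b = -40 + 8*(-75243 - 1*(-61395)) = -40 + 8*(-75243 + 61395) = -40 + 8*(-13848) = -40 - 110784 = -110824)
b - W = -110824 - 1*186385 = -110824 - 186385 = -297209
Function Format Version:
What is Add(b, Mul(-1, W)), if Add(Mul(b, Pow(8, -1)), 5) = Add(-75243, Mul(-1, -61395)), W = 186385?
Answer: -297209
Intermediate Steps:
b = -110824 (b = Add(-40, Mul(8, Add(-75243, Mul(-1, -61395)))) = Add(-40, Mul(8, Add(-75243, 61395))) = Add(-40, Mul(8, -13848)) = Add(-40, -110784) = -110824)
Add(b, Mul(-1, W)) = Add(-110824, Mul(-1, 186385)) = Add(-110824, -186385) = -297209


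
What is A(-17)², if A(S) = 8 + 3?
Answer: 121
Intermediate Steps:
A(S) = 11
A(-17)² = 11² = 121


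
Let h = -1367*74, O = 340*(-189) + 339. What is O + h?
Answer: -165079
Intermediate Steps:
O = -63921 (O = -64260 + 339 = -63921)
h = -101158
O + h = -63921 - 101158 = -165079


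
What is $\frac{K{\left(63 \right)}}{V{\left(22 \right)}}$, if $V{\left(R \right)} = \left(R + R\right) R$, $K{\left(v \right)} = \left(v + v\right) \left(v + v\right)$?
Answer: $\frac{3969}{242} \approx 16.401$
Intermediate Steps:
$K{\left(v \right)} = 4 v^{2}$ ($K{\left(v \right)} = 2 v 2 v = 4 v^{2}$)
$V{\left(R \right)} = 2 R^{2}$ ($V{\left(R \right)} = 2 R R = 2 R^{2}$)
$\frac{K{\left(63 \right)}}{V{\left(22 \right)}} = \frac{4 \cdot 63^{2}}{2 \cdot 22^{2}} = \frac{4 \cdot 3969}{2 \cdot 484} = \frac{15876}{968} = 15876 \cdot \frac{1}{968} = \frac{3969}{242}$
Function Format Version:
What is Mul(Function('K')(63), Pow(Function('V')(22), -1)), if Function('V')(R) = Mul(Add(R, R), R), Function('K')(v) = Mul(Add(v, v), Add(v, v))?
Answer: Rational(3969, 242) ≈ 16.401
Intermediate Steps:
Function('K')(v) = Mul(4, Pow(v, 2)) (Function('K')(v) = Mul(Mul(2, v), Mul(2, v)) = Mul(4, Pow(v, 2)))
Function('V')(R) = Mul(2, Pow(R, 2)) (Function('V')(R) = Mul(Mul(2, R), R) = Mul(2, Pow(R, 2)))
Mul(Function('K')(63), Pow(Function('V')(22), -1)) = Mul(Mul(4, Pow(63, 2)), Pow(Mul(2, Pow(22, 2)), -1)) = Mul(Mul(4, 3969), Pow(Mul(2, 484), -1)) = Mul(15876, Pow(968, -1)) = Mul(15876, Rational(1, 968)) = Rational(3969, 242)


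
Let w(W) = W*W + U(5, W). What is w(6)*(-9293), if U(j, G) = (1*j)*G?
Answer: -613338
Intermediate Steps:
U(j, G) = G*j (U(j, G) = j*G = G*j)
w(W) = W**2 + 5*W (w(W) = W*W + W*5 = W**2 + 5*W)
w(6)*(-9293) = (6*(5 + 6))*(-9293) = (6*11)*(-9293) = 66*(-9293) = -613338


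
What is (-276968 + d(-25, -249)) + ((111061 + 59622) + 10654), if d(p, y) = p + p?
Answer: -95681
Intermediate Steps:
d(p, y) = 2*p
(-276968 + d(-25, -249)) + ((111061 + 59622) + 10654) = (-276968 + 2*(-25)) + ((111061 + 59622) + 10654) = (-276968 - 50) + (170683 + 10654) = -277018 + 181337 = -95681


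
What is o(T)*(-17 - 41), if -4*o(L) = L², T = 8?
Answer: 928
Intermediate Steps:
o(L) = -L²/4
o(T)*(-17 - 41) = (-¼*8²)*(-17 - 41) = -¼*64*(-58) = -16*(-58) = 928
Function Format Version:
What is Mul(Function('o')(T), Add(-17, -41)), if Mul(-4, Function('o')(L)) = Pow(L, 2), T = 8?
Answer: 928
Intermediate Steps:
Function('o')(L) = Mul(Rational(-1, 4), Pow(L, 2))
Mul(Function('o')(T), Add(-17, -41)) = Mul(Mul(Rational(-1, 4), Pow(8, 2)), Add(-17, -41)) = Mul(Mul(Rational(-1, 4), 64), -58) = Mul(-16, -58) = 928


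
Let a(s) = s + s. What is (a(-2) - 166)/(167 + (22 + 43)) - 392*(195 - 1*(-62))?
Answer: -11686389/116 ≈ -1.0074e+5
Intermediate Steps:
a(s) = 2*s
(a(-2) - 166)/(167 + (22 + 43)) - 392*(195 - 1*(-62)) = (2*(-2) - 166)/(167 + (22 + 43)) - 392*(195 - 1*(-62)) = (-4 - 166)/(167 + 65) - 392*(195 + 62) = -170/232 - 392*257 = -170*1/232 - 100744 = -85/116 - 100744 = -11686389/116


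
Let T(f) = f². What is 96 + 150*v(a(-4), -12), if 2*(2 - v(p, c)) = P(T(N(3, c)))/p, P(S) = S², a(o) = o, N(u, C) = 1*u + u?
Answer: 24696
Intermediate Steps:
N(u, C) = 2*u (N(u, C) = u + u = 2*u)
v(p, c) = 2 - 648/p (v(p, c) = 2 - ((2*3)²)²/(2*p) = 2 - (6²)²/(2*p) = 2 - 36²/(2*p) = 2 - 648/p)
96 + 150*v(a(-4), -12) = 96 + 150*(2 - 648/(-4)) = 96 + 150*(2 - 648*(-¼)) = 96 + 150*(2 + 162) = 96 + 150*164 = 96 + 24600 = 24696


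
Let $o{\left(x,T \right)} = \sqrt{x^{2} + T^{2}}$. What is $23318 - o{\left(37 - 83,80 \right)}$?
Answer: $23318 - 2 \sqrt{2129} \approx 23226.0$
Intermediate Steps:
$o{\left(x,T \right)} = \sqrt{T^{2} + x^{2}}$
$23318 - o{\left(37 - 83,80 \right)} = 23318 - \sqrt{80^{2} + \left(37 - 83\right)^{2}} = 23318 - \sqrt{6400 + \left(37 - 83\right)^{2}} = 23318 - \sqrt{6400 + \left(-46\right)^{2}} = 23318 - \sqrt{6400 + 2116} = 23318 - \sqrt{8516} = 23318 - 2 \sqrt{2129}$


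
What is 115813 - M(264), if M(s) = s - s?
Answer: 115813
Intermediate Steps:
M(s) = 0
115813 - M(264) = 115813 - 1*0 = 115813 + 0 = 115813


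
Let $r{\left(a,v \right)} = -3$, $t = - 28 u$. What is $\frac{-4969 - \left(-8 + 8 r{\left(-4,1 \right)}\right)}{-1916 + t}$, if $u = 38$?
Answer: $\frac{4937}{2980} \approx 1.6567$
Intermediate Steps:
$t = -1064$ ($t = \left(-28\right) 38 = -1064$)
$\frac{-4969 - \left(-8 + 8 r{\left(-4,1 \right)}\right)}{-1916 + t} = \frac{-4969 + \left(\left(-8\right) \left(-3\right) + 8\right)}{-1916 - 1064} = \frac{-4969 + \left(24 + 8\right)}{-2980} = \left(-4969 + 32\right) \left(- \frac{1}{2980}\right) = \left(-4937\right) \left(- \frac{1}{2980}\right) = \frac{4937}{2980}$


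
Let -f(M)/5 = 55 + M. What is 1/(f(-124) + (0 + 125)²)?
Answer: 1/15970 ≈ 6.2617e-5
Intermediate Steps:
f(M) = -275 - 5*M (f(M) = -5*(55 + M) = -275 - 5*M)
1/(f(-124) + (0 + 125)²) = 1/((-275 - 5*(-124)) + (0 + 125)²) = 1/((-275 + 620) + 125²) = 1/(345 + 15625) = 1/15970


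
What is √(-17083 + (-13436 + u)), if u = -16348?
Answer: I*√46867 ≈ 216.49*I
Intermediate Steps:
√(-17083 + (-13436 + u)) = √(-17083 + (-13436 - 16348)) = √(-17083 - 29784) = √(-46867) = I*√46867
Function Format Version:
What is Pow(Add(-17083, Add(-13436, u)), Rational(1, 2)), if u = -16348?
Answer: Mul(I, Pow(46867, Rational(1, 2))) ≈ Mul(216.49, I)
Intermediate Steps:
Pow(Add(-17083, Add(-13436, u)), Rational(1, 2)) = Pow(Add(-17083, Add(-13436, -16348)), Rational(1, 2)) = Pow(Add(-17083, -29784), Rational(1, 2)) = Pow(-46867, Rational(1, 2)) = Mul(I, Pow(46867, Rational(1, 2)))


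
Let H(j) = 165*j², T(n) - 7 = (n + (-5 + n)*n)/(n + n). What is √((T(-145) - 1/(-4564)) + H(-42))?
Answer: √1515350428711/2282 ≈ 539.44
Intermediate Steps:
T(n) = 7 + (n + n*(-5 + n))/(2*n) (T(n) = 7 + (n + (-5 + n)*n)/(n + n) = 7 + (n + n*(-5 + n))/((2*n)) = 7 + (n + n*(-5 + n))*(1/(2*n)) = 7 + (n + n*(-5 + n))/(2*n))
√((T(-145) - 1/(-4564)) + H(-42)) = √(((5 + (½)*(-145)) - 1/(-4564)) + 165*(-42)²) = √(((5 - 145/2) - 1*(-1/4564)) + 165*1764) = √((-135/2 + 1/4564) + 291060) = √(-308069/4564 + 291060) = √(1328089771/4564) = √1515350428711/2282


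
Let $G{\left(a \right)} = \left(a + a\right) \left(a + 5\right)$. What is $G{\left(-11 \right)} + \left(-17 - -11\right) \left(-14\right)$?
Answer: $216$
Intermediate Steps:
$G{\left(a \right)} = 2 a \left(5 + a\right)$
$G{\left(-11 \right)} + \left(-17 - -11\right) \left(-14\right) = 2 \left(-11\right) \left(5 - 11\right) + \left(-17 - -11\right) \left(-14\right) = 2 \left(-11\right) \left(-6\right) + \left(-17 + 11\right) \left(-14\right) = 132 - -84 = 132 + 84 = 216$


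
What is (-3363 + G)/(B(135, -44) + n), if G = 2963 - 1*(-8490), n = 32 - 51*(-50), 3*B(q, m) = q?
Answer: 8090/2627 ≈ 3.0796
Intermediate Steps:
B(q, m) = q/3
n = 2582 (n = 32 + 2550 = 2582)
G = 11453 (G = 2963 + 8490 = 11453)
(-3363 + G)/(B(135, -44) + n) = (-3363 + 11453)/((⅓)*135 + 2582) = 8090/(45 + 2582) = 8090/2627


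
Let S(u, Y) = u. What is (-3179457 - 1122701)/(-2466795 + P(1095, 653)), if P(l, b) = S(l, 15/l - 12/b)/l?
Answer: 2151079/1233397 ≈ 1.7440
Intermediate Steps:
P(l, b) = 1 (P(l, b) = l/l = 1)
(-3179457 - 1122701)/(-2466795 + P(1095, 653)) = (-3179457 - 1122701)/(-2466795 + 1) = -4302158/(-2466794) = -4302158*(-1/2466794) = 2151079/1233397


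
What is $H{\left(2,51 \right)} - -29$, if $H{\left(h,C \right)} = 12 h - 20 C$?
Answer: $-967$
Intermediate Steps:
$H{\left(h,C \right)} = - 20 C + 12 h$
$H{\left(2,51 \right)} - -29 = \left(\left(-20\right) 51 + 12 \cdot 2\right) - -29 = \left(-1020 + 24\right) + 29 = -996 + 29 = -967$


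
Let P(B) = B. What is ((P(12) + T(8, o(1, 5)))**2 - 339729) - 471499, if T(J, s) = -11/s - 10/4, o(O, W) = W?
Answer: -81117471/100 ≈ -8.1118e+5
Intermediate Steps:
T(J, s) = -5/2 - 11/s (T(J, s) = -11/s - 10*1/4 = -11/s - 5/2 = -5/2 - 11/s)
((P(12) + T(8, o(1, 5)))**2 - 339729) - 471499 = ((12 + (-5/2 - 11/5))**2 - 339729) - 471499 = ((12 - 47/10)**2 - 339729) - 471499 = ((73/10)**2 - 339729) - 471499 = (5329/100 - 339729) - 471499 = -33967571/100 - 471499 = -81117471/100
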